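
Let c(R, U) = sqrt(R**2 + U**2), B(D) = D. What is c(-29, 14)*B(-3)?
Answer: -3*sqrt(1037) ≈ -96.607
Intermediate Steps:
c(-29, 14)*B(-3) = sqrt((-29)**2 + 14**2)*(-3) = sqrt(841 + 196)*(-3) = sqrt(1037)*(-3) = -3*sqrt(1037)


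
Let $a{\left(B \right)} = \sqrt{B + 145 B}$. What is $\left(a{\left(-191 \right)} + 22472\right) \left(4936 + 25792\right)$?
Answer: $690519616 + 30728 i \sqrt{27886} \approx 6.9052 \cdot 10^{8} + 5.1313 \cdot 10^{6} i$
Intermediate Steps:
$a{\left(B \right)} = \sqrt{146} \sqrt{B}$ ($a{\left(B \right)} = \sqrt{146 B} = \sqrt{146} \sqrt{B}$)
$\left(a{\left(-191 \right)} + 22472\right) \left(4936 + 25792\right) = \left(\sqrt{146} \sqrt{-191} + 22472\right) \left(4936 + 25792\right) = \left(\sqrt{146} i \sqrt{191} + 22472\right) 30728 = \left(i \sqrt{27886} + 22472\right) 30728 = \left(22472 + i \sqrt{27886}\right) 30728 = 690519616 + 30728 i \sqrt{27886}$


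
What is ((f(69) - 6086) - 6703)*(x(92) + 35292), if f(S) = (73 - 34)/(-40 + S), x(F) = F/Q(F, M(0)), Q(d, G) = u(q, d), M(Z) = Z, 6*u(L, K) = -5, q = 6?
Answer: -65234074536/145 ≈ -4.4989e+8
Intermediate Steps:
u(L, K) = -5/6 (u(L, K) = (1/6)*(-5) = -5/6)
Q(d, G) = -5/6
x(F) = -6*F/5 (x(F) = F/(-5/6) = F*(-6/5) = -6*F/5)
f(S) = 39/(-40 + S)
((f(69) - 6086) - 6703)*(x(92) + 35292) = ((39/(-40 + 69) - 6086) - 6703)*(-6/5*92 + 35292) = ((39/29 - 6086) - 6703)*(-552/5 + 35292) = ((39*(1/29) - 6086) - 6703)*(175908/5) = ((39/29 - 6086) - 6703)*(175908/5) = (-176455/29 - 6703)*(175908/5) = -370842/29*175908/5 = -65234074536/145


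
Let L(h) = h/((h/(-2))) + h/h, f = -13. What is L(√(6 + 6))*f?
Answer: 13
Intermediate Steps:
L(h) = -1 (L(h) = h/((h*(-½))) + 1 = h/((-h/2)) + 1 = h*(-2/h) + 1 = -2 + 1 = -1)
L(√(6 + 6))*f = -1*(-13) = 13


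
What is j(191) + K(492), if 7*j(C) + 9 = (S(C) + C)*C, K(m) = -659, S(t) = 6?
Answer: 4715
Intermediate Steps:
j(C) = -9/7 + C*(6 + C)/7 (j(C) = -9/7 + ((6 + C)*C)/7 = -9/7 + (C*(6 + C))/7 = -9/7 + C*(6 + C)/7)
j(191) + K(492) = (-9/7 + (⅐)*191² + (6/7)*191) - 659 = (-9/7 + (⅐)*36481 + 1146/7) - 659 = (-9/7 + 36481/7 + 1146/7) - 659 = 5374 - 659 = 4715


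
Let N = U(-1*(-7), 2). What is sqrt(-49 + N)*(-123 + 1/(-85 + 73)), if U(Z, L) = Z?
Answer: -1477*I*sqrt(42)/12 ≈ -797.67*I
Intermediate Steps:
N = 7 (N = -1*(-7) = 7)
sqrt(-49 + N)*(-123 + 1/(-85 + 73)) = sqrt(-49 + 7)*(-123 + 1/(-85 + 73)) = sqrt(-42)*(-123 + 1/(-12)) = (I*sqrt(42))*(-123 - 1/12) = (I*sqrt(42))*(-1477/12) = -1477*I*sqrt(42)/12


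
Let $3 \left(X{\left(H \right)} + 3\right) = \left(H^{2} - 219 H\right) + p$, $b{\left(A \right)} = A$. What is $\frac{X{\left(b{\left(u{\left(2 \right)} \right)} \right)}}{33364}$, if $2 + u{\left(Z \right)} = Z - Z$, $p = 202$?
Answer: $\frac{635}{100092} \approx 0.0063442$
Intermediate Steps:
$u{\left(Z \right)} = -2$ ($u{\left(Z \right)} = -2 + \left(Z - Z\right) = -2 + 0 = -2$)
$X{\left(H \right)} = \frac{193}{3} - 73 H + \frac{H^{2}}{3}$ ($X{\left(H \right)} = -3 + \frac{\left(H^{2} - 219 H\right) + 202}{3} = -3 + \frac{202 + H^{2} - 219 H}{3} = -3 + \left(\frac{202}{3} - 73 H + \frac{H^{2}}{3}\right) = \frac{193}{3} - 73 H + \frac{H^{2}}{3}$)
$\frac{X{\left(b{\left(u{\left(2 \right)} \right)} \right)}}{33364} = \frac{\frac{193}{3} - -146 + \frac{\left(-2\right)^{2}}{3}}{33364} = \left(\frac{193}{3} + 146 + \frac{1}{3} \cdot 4\right) \frac{1}{33364} = \left(\frac{193}{3} + 146 + \frac{4}{3}\right) \frac{1}{33364} = \frac{635}{3} \cdot \frac{1}{33364} = \frac{635}{100092}$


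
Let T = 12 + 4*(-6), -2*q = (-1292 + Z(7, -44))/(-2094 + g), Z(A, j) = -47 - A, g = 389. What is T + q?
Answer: -21133/1705 ≈ -12.395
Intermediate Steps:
q = -673/1705 (q = -(-1292 + (-47 - 1*7))/(2*(-2094 + 389)) = -(-1292 + (-47 - 7))/(2*(-1705)) = -(-1292 - 54)*(-1)/(2*1705) = -(-673)*(-1)/1705 = -½*1346/1705 = -673/1705 ≈ -0.39472)
T = -12 (T = 12 - 24 = -12)
T + q = -12 - 673/1705 = -21133/1705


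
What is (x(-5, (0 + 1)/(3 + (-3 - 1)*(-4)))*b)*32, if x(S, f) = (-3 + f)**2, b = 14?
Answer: 1404928/361 ≈ 3891.8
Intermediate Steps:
(x(-5, (0 + 1)/(3 + (-3 - 1)*(-4)))*b)*32 = ((-3 + (0 + 1)/(3 + (-3 - 1)*(-4)))**2*14)*32 = ((-3 + 1/(3 - 4*(-4)))**2*14)*32 = ((-3 + 1/(3 + 16))**2*14)*32 = ((-3 + 1/19)**2*14)*32 = ((-56/19)**2*14)*32 = ((3136/361)*14)*32 = (43904/361)*32 = 1404928/361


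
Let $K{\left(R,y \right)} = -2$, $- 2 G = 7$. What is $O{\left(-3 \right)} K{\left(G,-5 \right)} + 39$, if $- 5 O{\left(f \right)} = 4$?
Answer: $\frac{203}{5} \approx 40.6$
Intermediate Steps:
$G = - \frac{7}{2}$ ($G = \left(- \frac{1}{2}\right) 7 = - \frac{7}{2} \approx -3.5$)
$O{\left(f \right)} = - \frac{4}{5}$ ($O{\left(f \right)} = \left(- \frac{1}{5}\right) 4 = - \frac{4}{5}$)
$O{\left(-3 \right)} K{\left(G,-5 \right)} + 39 = \left(- \frac{4}{5}\right) \left(-2\right) + 39 = \frac{8}{5} + 39 = \frac{203}{5}$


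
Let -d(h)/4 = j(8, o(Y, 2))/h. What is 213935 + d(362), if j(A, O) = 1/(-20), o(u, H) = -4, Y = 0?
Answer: 387222351/1810 ≈ 2.1394e+5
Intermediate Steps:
j(A, O) = -1/20
d(h) = 1/(5*h) (d(h) = -(-1)/(5*h) = 1/(5*h))
213935 + d(362) = 213935 + (⅕)/362 = 213935 + (⅕)*(1/362) = 213935 + 1/1810 = 387222351/1810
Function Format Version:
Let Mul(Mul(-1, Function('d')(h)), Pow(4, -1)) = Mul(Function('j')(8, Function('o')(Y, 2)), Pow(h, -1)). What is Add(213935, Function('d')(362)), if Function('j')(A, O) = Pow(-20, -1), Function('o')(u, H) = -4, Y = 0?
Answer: Rational(387222351, 1810) ≈ 2.1394e+5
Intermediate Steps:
Function('j')(A, O) = Rational(-1, 20)
Function('d')(h) = Mul(Rational(1, 5), Pow(h, -1)) (Function('d')(h) = Mul(-4, Mul(Rational(-1, 20), Pow(h, -1))) = Mul(Rational(1, 5), Pow(h, -1)))
Add(213935, Function('d')(362)) = Add(213935, Mul(Rational(1, 5), Pow(362, -1))) = Add(213935, Mul(Rational(1, 5), Rational(1, 362))) = Add(213935, Rational(1, 1810)) = Rational(387222351, 1810)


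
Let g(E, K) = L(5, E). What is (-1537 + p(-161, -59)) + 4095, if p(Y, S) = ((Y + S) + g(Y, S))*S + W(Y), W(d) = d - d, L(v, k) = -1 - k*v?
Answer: -31898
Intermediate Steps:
L(v, k) = -1 - k*v
g(E, K) = -1 - 5*E (g(E, K) = -1 - 1*E*5 = -1 - 5*E)
W(d) = 0
p(Y, S) = S*(-1 + S - 4*Y) (p(Y, S) = ((Y + S) + (-1 - 5*Y))*S + 0 = ((S + Y) + (-1 - 5*Y))*S + 0 = (-1 + S - 4*Y)*S + 0 = S*(-1 + S - 4*Y) + 0 = S*(-1 + S - 4*Y))
(-1537 + p(-161, -59)) + 4095 = (-1537 - 59*(-1 - 59 - 4*(-161))) + 4095 = (-1537 - 59*(-1 - 59 + 644)) + 4095 = (-1537 - 59*584) + 4095 = (-1537 - 34456) + 4095 = -35993 + 4095 = -31898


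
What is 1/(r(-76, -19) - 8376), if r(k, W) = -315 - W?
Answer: -1/8672 ≈ -0.00011531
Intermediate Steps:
1/(r(-76, -19) - 8376) = 1/((-315 - 1*(-19)) - 8376) = 1/((-315 + 19) - 8376) = 1/(-296 - 8376) = 1/(-8672) = -1/8672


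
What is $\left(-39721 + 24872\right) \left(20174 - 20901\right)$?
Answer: $10795223$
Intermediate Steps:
$\left(-39721 + 24872\right) \left(20174 - 20901\right) = \left(-14849\right) \left(-727\right) = 10795223$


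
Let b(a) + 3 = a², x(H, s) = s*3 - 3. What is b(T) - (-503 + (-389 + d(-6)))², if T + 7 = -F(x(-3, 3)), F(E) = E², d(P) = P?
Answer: -804558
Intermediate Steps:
x(H, s) = -3 + 3*s (x(H, s) = 3*s - 3 = -3 + 3*s)
T = -43 (T = -7 - (-3 + 3*3)² = -7 - (-3 + 9)² = -7 - 1*6² = -7 - 1*36 = -7 - 36 = -43)
b(a) = -3 + a²
b(T) - (-503 + (-389 + d(-6)))² = (-3 + (-43)²) - (-503 + (-389 - 6))² = (-3 + 1849) - (-503 - 395)² = 1846 - 1*(-898)² = 1846 - 1*806404 = 1846 - 806404 = -804558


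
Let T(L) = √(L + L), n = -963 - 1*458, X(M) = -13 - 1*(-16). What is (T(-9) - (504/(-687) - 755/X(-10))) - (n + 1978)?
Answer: -209260/687 + 3*I*√2 ≈ -304.6 + 4.2426*I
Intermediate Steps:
X(M) = 3 (X(M) = -13 + 16 = 3)
n = -1421 (n = -963 - 458 = -1421)
T(L) = √2*√L (T(L) = √(2*L) = √2*√L)
(T(-9) - (504/(-687) - 755/X(-10))) - (n + 1978) = (√2*√(-9) - (504/(-687) - 755/3)) - (-1421 + 1978) = (√2*(3*I) - (504*(-1/687) - 755*⅓)) - 1*557 = (3*I*√2 - (-168/229 - 755/3)) - 557 = (3*I*√2 - 1*(-173399/687)) - 557 = (3*I*√2 + 173399/687) - 557 = (173399/687 + 3*I*√2) - 557 = -209260/687 + 3*I*√2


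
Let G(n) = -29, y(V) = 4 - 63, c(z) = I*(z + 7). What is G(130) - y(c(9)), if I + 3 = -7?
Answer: 30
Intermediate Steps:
I = -10 (I = -3 - 7 = -10)
c(z) = -70 - 10*z (c(z) = -10*(z + 7) = -10*(7 + z) = -70 - 10*z)
y(V) = -59
G(130) - y(c(9)) = -29 - 1*(-59) = -29 + 59 = 30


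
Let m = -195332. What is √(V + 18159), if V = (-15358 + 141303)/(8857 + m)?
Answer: 2*√6314180708305/37295 ≈ 134.75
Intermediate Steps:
V = -25189/37295 (V = (-15358 + 141303)/(8857 - 195332) = 125945/(-186475) = 125945*(-1/186475) = -25189/37295 ≈ -0.67540)
√(V + 18159) = √(-25189/37295 + 18159) = √(677214716/37295) = 2*√6314180708305/37295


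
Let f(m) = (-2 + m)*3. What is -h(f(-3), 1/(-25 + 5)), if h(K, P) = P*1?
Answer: 1/20 ≈ 0.050000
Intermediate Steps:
f(m) = -6 + 3*m
h(K, P) = P
-h(f(-3), 1/(-25 + 5)) = -1/(-25 + 5) = -1/(-20) = -1*(-1/20) = 1/20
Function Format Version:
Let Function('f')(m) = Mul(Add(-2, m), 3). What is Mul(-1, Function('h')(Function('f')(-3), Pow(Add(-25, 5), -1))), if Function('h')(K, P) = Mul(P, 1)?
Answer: Rational(1, 20) ≈ 0.050000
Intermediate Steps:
Function('f')(m) = Add(-6, Mul(3, m))
Function('h')(K, P) = P
Mul(-1, Function('h')(Function('f')(-3), Pow(Add(-25, 5), -1))) = Mul(-1, Pow(Add(-25, 5), -1)) = Mul(-1, Pow(-20, -1)) = Mul(-1, Rational(-1, 20)) = Rational(1, 20)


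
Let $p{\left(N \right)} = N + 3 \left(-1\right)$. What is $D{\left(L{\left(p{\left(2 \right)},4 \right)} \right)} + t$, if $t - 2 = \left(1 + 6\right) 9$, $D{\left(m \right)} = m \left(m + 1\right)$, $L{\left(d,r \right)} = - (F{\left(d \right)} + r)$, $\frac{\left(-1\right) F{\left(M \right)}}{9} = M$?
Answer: $221$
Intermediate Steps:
$p{\left(N \right)} = -3 + N$ ($p{\left(N \right)} = N - 3 = -3 + N$)
$F{\left(M \right)} = - 9 M$
$L{\left(d,r \right)} = - r + 9 d$ ($L{\left(d,r \right)} = - (- 9 d + r) = - (r - 9 d) = - r + 9 d$)
$D{\left(m \right)} = m \left(1 + m\right)$
$t = 65$ ($t = 2 + \left(1 + 6\right) 9 = 2 + 7 \cdot 9 = 2 + 63 = 65$)
$D{\left(L{\left(p{\left(2 \right)},4 \right)} \right)} + t = \left(\left(-1\right) 4 + 9 \left(-3 + 2\right)\right) \left(1 + \left(\left(-1\right) 4 + 9 \left(-3 + 2\right)\right)\right) + 65 = \left(-4 + 9 \left(-1\right)\right) \left(1 + \left(-4 + 9 \left(-1\right)\right)\right) + 65 = \left(-4 - 9\right) \left(1 - 13\right) + 65 = - 13 \left(1 - 13\right) + 65 = \left(-13\right) \left(-12\right) + 65 = 156 + 65 = 221$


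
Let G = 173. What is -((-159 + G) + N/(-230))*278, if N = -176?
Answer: -472044/115 ≈ -4104.7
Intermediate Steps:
-((-159 + G) + N/(-230))*278 = -((-159 + 173) - 176/(-230))*278 = -(14 - 176*(-1/230))*278 = -(14 + 88/115)*278 = -1698*278/115 = -1*472044/115 = -472044/115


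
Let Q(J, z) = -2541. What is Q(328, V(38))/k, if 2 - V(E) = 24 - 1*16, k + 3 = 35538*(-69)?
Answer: 847/817375 ≈ 0.0010362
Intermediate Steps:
k = -2452125 (k = -3 + 35538*(-69) = -3 - 2452122 = -2452125)
V(E) = -6 (V(E) = 2 - (24 - 1*16) = 2 - (24 - 16) = 2 - 1*8 = 2 - 8 = -6)
Q(328, V(38))/k = -2541/(-2452125) = -2541*(-1/2452125) = 847/817375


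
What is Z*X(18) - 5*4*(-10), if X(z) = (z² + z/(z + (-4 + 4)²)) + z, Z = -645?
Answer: -221035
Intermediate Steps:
X(z) = 1 + z + z² (X(z) = (z² + z/(z + 0²)) + z = (z² + z/(z + 0)) + z = (z² + z/z) + z = (z² + 1) + z = (1 + z²) + z = 1 + z + z²)
Z*X(18) - 5*4*(-10) = -645*(1 + 18 + 18²) - 5*4*(-10) = -645*(1 + 18 + 324) - 20*(-10) = -645*343 + 200 = -221235 + 200 = -221035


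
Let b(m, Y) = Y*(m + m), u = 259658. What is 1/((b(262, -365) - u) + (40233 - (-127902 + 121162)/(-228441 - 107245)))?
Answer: -167843/68930605825 ≈ -2.4350e-6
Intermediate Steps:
b(m, Y) = 2*Y*m (b(m, Y) = Y*(2*m) = 2*Y*m)
1/((b(262, -365) - u) + (40233 - (-127902 + 121162)/(-228441 - 107245))) = 1/((2*(-365)*262 - 1*259658) + (40233 - (-127902 + 121162)/(-228441 - 107245))) = 1/((-191260 - 259658) + (40233 - (-6740)/(-335686))) = 1/(-450918 + (40233 - (-6740)*(-1)/335686)) = 1/(-450918 + (40233 - 1*3370/167843)) = 1/(-450918 + (40233 - 3370/167843)) = 1/(-450918 + 6752824049/167843) = 1/(-68930605825/167843) = -167843/68930605825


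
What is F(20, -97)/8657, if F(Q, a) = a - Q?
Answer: -117/8657 ≈ -0.013515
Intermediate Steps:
F(20, -97)/8657 = (-97 - 1*20)/8657 = (-97 - 20)*(1/8657) = -117*1/8657 = -117/8657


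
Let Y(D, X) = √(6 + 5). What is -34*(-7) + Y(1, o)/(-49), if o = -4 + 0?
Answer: 238 - √11/49 ≈ 237.93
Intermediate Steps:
o = -4
Y(D, X) = √11
-34*(-7) + Y(1, o)/(-49) = -34*(-7) + √11/(-49) = 238 + √11*(-1/49) = 238 - √11/49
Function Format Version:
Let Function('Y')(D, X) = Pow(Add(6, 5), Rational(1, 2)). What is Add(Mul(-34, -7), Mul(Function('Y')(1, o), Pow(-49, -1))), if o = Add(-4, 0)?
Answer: Add(238, Mul(Rational(-1, 49), Pow(11, Rational(1, 2)))) ≈ 237.93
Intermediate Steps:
o = -4
Function('Y')(D, X) = Pow(11, Rational(1, 2))
Add(Mul(-34, -7), Mul(Function('Y')(1, o), Pow(-49, -1))) = Add(Mul(-34, -7), Mul(Pow(11, Rational(1, 2)), Pow(-49, -1))) = Add(238, Mul(Pow(11, Rational(1, 2)), Rational(-1, 49))) = Add(238, Mul(Rational(-1, 49), Pow(11, Rational(1, 2))))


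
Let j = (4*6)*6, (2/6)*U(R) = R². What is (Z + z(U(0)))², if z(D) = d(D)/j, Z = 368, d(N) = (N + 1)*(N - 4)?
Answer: 175483009/1296 ≈ 1.3540e+5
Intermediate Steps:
U(R) = 3*R²
j = 144 (j = 24*6 = 144)
d(N) = (1 + N)*(-4 + N)
z(D) = -1/36 - D/48 + D²/144 (z(D) = (-4 + D² - 3*D)/144 = (-4 + D² - 3*D)*(1/144) = -1/36 - D/48 + D²/144)
(Z + z(U(0)))² = (368 + (-1/36 - 0²/16 + (3*0²)²/144))² = (368 + (-1/36 - 0/16 + (3*0)²/144))² = (368 + (-1/36 - 1/48*0 + (1/144)*0²))² = (368 + (-1/36 + 0 + (1/144)*0))² = (368 + (-1/36 + 0 + 0))² = (368 - 1/36)² = (13247/36)² = 175483009/1296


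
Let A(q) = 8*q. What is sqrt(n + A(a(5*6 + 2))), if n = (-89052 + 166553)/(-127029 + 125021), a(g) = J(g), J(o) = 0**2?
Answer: I*sqrt(38905502)/1004 ≈ 6.2126*I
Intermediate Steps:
J(o) = 0
a(g) = 0
n = -77501/2008 (n = 77501/(-2008) = 77501*(-1/2008) = -77501/2008 ≈ -38.596)
sqrt(n + A(a(5*6 + 2))) = sqrt(-77501/2008 + 8*0) = sqrt(-77501/2008 + 0) = sqrt(-77501/2008) = I*sqrt(38905502)/1004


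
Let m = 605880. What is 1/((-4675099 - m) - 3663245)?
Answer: -1/8944224 ≈ -1.1180e-7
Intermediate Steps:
1/((-4675099 - m) - 3663245) = 1/((-4675099 - 1*605880) - 3663245) = 1/((-4675099 - 605880) - 3663245) = 1/(-5280979 - 3663245) = 1/(-8944224) = -1/8944224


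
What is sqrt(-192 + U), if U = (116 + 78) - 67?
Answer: I*sqrt(65) ≈ 8.0623*I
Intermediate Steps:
U = 127 (U = 194 - 67 = 127)
sqrt(-192 + U) = sqrt(-192 + 127) = sqrt(-65) = I*sqrt(65)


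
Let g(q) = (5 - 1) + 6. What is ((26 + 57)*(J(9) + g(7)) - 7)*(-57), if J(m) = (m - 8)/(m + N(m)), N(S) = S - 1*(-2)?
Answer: -942951/20 ≈ -47148.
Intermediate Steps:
N(S) = 2 + S (N(S) = S + 2 = 2 + S)
g(q) = 10 (g(q) = 4 + 6 = 10)
J(m) = (-8 + m)/(2 + 2*m) (J(m) = (m - 8)/(m + (2 + m)) = (-8 + m)/(2 + 2*m))
((26 + 57)*(J(9) + g(7)) - 7)*(-57) = ((26 + 57)*((-8 + 9)/(2*(1 + 9)) + 10) - 7)*(-57) = (83*((½)*1/10 + 10) - 7)*(-57) = (83*((½)*(⅒)*1 + 10) - 7)*(-57) = (83*(1/20 + 10) - 7)*(-57) = (83*(201/20) - 7)*(-57) = (16683/20 - 7)*(-57) = (16543/20)*(-57) = -942951/20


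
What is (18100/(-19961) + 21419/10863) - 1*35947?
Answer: -7794385097462/216836343 ≈ -35946.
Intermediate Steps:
(18100/(-19961) + 21419/10863) - 1*35947 = (18100*(-1/19961) + 21419*(1/10863)) - 35947 = (-18100/19961 + 21419/10863) - 35947 = 230924359/216836343 - 35947 = -7794385097462/216836343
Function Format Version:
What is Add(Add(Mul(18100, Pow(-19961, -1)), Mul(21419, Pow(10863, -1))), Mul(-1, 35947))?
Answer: Rational(-7794385097462, 216836343) ≈ -35946.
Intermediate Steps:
Add(Add(Mul(18100, Pow(-19961, -1)), Mul(21419, Pow(10863, -1))), Mul(-1, 35947)) = Add(Add(Mul(18100, Rational(-1, 19961)), Mul(21419, Rational(1, 10863))), -35947) = Add(Add(Rational(-18100, 19961), Rational(21419, 10863)), -35947) = Add(Rational(230924359, 216836343), -35947) = Rational(-7794385097462, 216836343)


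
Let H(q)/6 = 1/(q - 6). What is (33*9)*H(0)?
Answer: -297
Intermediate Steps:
H(q) = 6/(-6 + q) (H(q) = 6/(q - 6) = 6/(-6 + q))
(33*9)*H(0) = (33*9)*(6/(-6 + 0)) = 297*(6/(-6)) = 297*(6*(-1/6)) = 297*(-1) = -297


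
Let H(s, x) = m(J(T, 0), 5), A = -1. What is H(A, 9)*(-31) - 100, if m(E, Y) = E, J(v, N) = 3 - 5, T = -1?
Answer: -38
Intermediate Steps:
J(v, N) = -2
H(s, x) = -2
H(A, 9)*(-31) - 100 = -2*(-31) - 100 = 62 - 100 = -38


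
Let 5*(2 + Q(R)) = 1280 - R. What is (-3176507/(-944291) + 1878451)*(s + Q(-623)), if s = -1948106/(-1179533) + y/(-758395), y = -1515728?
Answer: 121308089257454828799381012/168943467218506937 ≈ 7.1804e+8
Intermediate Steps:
Q(R) = 254 - R/5 (Q(R) = -2 + (1280 - R)/5 = -2 + (256 - R/5) = 254 - R/5)
s = 3265285044894/894551929535 (s = -1948106/(-1179533) - 1515728/(-758395) = -1948106*(-1/1179533) - 1515728*(-1/758395) = 1948106/1179533 + 1515728/758395 = 3265285044894/894551929535 ≈ 3.6502)
(-3176507/(-944291) + 1878451)*(s + Q(-623)) = (-3176507/(-944291) + 1878451)*(3265285044894/894551929535 + (254 - ⅕*(-623))) = (-3176507*(-1/944291) + 1878451)*(3265285044894/894551929535 + (254 + 623/5)) = (3176507/944291 + 1878451)*(3265285044894/894551929535 + 1893/5) = (1773807549748/944291)*(68388529113369/178910385907) = 121308089257454828799381012/168943467218506937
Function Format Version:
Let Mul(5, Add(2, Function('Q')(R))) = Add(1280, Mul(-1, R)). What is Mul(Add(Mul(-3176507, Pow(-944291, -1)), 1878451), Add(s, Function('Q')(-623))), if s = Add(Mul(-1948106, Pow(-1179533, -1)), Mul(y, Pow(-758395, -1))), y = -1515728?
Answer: Rational(121308089257454828799381012, 168943467218506937) ≈ 7.1804e+8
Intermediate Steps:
Function('Q')(R) = Add(254, Mul(Rational(-1, 5), R)) (Function('Q')(R) = Add(-2, Mul(Rational(1, 5), Add(1280, Mul(-1, R)))) = Add(-2, Add(256, Mul(Rational(-1, 5), R))) = Add(254, Mul(Rational(-1, 5), R)))
s = Rational(3265285044894, 894551929535) (s = Add(Mul(-1948106, Pow(-1179533, -1)), Mul(-1515728, Pow(-758395, -1))) = Add(Mul(-1948106, Rational(-1, 1179533)), Mul(-1515728, Rational(-1, 758395))) = Add(Rational(1948106, 1179533), Rational(1515728, 758395)) = Rational(3265285044894, 894551929535) ≈ 3.6502)
Mul(Add(Mul(-3176507, Pow(-944291, -1)), 1878451), Add(s, Function('Q')(-623))) = Mul(Add(Mul(-3176507, Pow(-944291, -1)), 1878451), Add(Rational(3265285044894, 894551929535), Add(254, Mul(Rational(-1, 5), -623)))) = Mul(Add(Mul(-3176507, Rational(-1, 944291)), 1878451), Add(Rational(3265285044894, 894551929535), Add(254, Rational(623, 5)))) = Mul(Add(Rational(3176507, 944291), 1878451), Add(Rational(3265285044894, 894551929535), Rational(1893, 5))) = Mul(Rational(1773807549748, 944291), Rational(68388529113369, 178910385907)) = Rational(121308089257454828799381012, 168943467218506937)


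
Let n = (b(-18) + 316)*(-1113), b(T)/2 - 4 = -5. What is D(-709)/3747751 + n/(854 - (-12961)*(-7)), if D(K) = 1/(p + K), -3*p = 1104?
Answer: 201517703077963/51822412970853 ≈ 3.8886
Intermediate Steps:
b(T) = -2 (b(T) = 8 + 2*(-5) = 8 - 10 = -2)
p = -368 (p = -⅓*1104 = -368)
n = -349482 (n = (-2 + 316)*(-1113) = 314*(-1113) = -349482)
D(K) = 1/(-368 + K)
D(-709)/3747751 + n/(854 - (-12961)*(-7)) = 1/(-368 - 709*3747751) - 349482/(854 - (-12961)*(-7)) = (1/3747751)/(-1077) - 349482/(854 - 997*91) = -1/1077*1/3747751 - 349482/(854 - 90727) = -1/4036327827 - 349482/(-89873) = -1/4036327827 - 349482*(-1/89873) = -1/4036327827 + 49926/12839 = 201517703077963/51822412970853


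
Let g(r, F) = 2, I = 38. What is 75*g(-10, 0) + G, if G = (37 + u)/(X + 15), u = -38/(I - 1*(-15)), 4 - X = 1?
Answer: 48341/318 ≈ 152.02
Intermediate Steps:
X = 3 (X = 4 - 1*1 = 4 - 1 = 3)
u = -38/53 (u = -38/(38 - 1*(-15)) = -38/(38 + 15) = -38/53 ≈ -0.71698)
G = 641/318 (G = (37 - 38/53)/(3 + 15) = (1923/53)/18 = (1923/53)*(1/18) = 641/318 ≈ 2.0157)
75*g(-10, 0) + G = 75*2 + 641/318 = 150 + 641/318 = 48341/318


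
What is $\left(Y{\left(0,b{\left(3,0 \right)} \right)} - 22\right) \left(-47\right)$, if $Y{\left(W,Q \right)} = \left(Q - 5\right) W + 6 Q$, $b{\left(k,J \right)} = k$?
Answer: $188$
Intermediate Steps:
$Y{\left(W,Q \right)} = 6 Q + W \left(-5 + Q\right)$ ($Y{\left(W,Q \right)} = \left(-5 + Q\right) W + 6 Q = W \left(-5 + Q\right) + 6 Q = 6 Q + W \left(-5 + Q\right)$)
$\left(Y{\left(0,b{\left(3,0 \right)} \right)} - 22\right) \left(-47\right) = \left(\left(\left(-5\right) 0 + 6 \cdot 3 + 3 \cdot 0\right) - 22\right) \left(-47\right) = \left(\left(0 + 18 + 0\right) - 22\right) \left(-47\right) = \left(18 - 22\right) \left(-47\right) = \left(-4\right) \left(-47\right) = 188$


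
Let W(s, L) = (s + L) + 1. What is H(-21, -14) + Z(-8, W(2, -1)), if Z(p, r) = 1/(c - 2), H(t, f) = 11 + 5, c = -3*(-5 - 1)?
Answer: 257/16 ≈ 16.063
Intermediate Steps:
c = 18 (c = -3*(-6) = 18)
H(t, f) = 16
W(s, L) = 1 + L + s (W(s, L) = (L + s) + 1 = 1 + L + s)
Z(p, r) = 1/16 (Z(p, r) = 1/(18 - 2) = 1/16)
H(-21, -14) + Z(-8, W(2, -1)) = 16 + 1/16 = 257/16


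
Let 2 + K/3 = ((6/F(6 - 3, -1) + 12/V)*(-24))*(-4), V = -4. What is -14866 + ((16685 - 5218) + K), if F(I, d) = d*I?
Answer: -4845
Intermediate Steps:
F(I, d) = I*d
K = -1446 (K = -6 + 3*(((6/(((6 - 3)*(-1))) + 12/(-4))*(-24))*(-4)) = -6 + 3*(((6/((3*(-1))) + 12*(-1/4))*(-24))*(-4)) = -6 + 3*(((6/(-3) - 3)*(-24))*(-4)) = -6 + 3*(((6*(-1/3) - 3)*(-24))*(-4)) = -6 + 3*(((-2 - 3)*(-24))*(-4)) = -6 + 3*(-5*(-24)*(-4)) = -6 + 3*(120*(-4)) = -6 + 3*(-480) = -6 - 1440 = -1446)
-14866 + ((16685 - 5218) + K) = -14866 + ((16685 - 5218) - 1446) = -14866 + (11467 - 1446) = -14866 + 10021 = -4845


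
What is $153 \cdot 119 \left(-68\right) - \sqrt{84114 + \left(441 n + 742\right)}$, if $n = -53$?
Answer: $-1238076 - \sqrt{61483} \approx -1.2383 \cdot 10^{6}$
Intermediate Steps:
$153 \cdot 119 \left(-68\right) - \sqrt{84114 + \left(441 n + 742\right)} = 153 \cdot 119 \left(-68\right) - \sqrt{84114 + \left(441 \left(-53\right) + 742\right)} = 18207 \left(-68\right) - \sqrt{84114 + \left(-23373 + 742\right)} = -1238076 - \sqrt{84114 - 22631} = -1238076 - \sqrt{61483}$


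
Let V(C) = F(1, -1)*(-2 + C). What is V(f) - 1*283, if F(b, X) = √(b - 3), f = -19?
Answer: -283 - 21*I*√2 ≈ -283.0 - 29.698*I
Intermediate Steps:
F(b, X) = √(-3 + b)
V(C) = I*√2*(-2 + C) (V(C) = √(-3 + 1)*(-2 + C) = √(-2)*(-2 + C) = (I*√2)*(-2 + C) = I*√2*(-2 + C))
V(f) - 1*283 = I*√2*(-2 - 19) - 1*283 = I*√2*(-21) - 283 = -21*I*√2 - 283 = -283 - 21*I*√2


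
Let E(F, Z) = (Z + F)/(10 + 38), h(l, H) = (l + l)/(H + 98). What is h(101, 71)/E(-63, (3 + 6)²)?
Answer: 1616/507 ≈ 3.1874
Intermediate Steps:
h(l, H) = 2*l/(98 + H) (h(l, H) = (2*l)/(98 + H) = 2*l/(98 + H))
E(F, Z) = F/48 + Z/48 (E(F, Z) = (F + Z)/48 = (F + Z)*(1/48) = F/48 + Z/48)
h(101, 71)/E(-63, (3 + 6)²) = (2*101/(98 + 71))/((1/48)*(-63) + (3 + 6)²/48) = (2*101/169)/(-21/16 + (1/48)*9²) = (2*101*(1/169))/(-21/16 + (1/48)*81) = 202/(169*(-21/16 + 27/16)) = 202/(169*(3/8)) = (202/169)*(8/3) = 1616/507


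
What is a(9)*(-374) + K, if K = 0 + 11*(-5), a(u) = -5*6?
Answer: 11165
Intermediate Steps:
a(u) = -30
K = -55 (K = 0 - 55 = -55)
a(9)*(-374) + K = -30*(-374) - 55 = 11220 - 55 = 11165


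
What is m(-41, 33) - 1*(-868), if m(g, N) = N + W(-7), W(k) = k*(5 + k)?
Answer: 915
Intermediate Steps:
m(g, N) = 14 + N (m(g, N) = N - 7*(5 - 7) = N - 7*(-2) = N + 14 = 14 + N)
m(-41, 33) - 1*(-868) = (14 + 33) - 1*(-868) = 47 + 868 = 915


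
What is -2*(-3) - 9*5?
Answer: -39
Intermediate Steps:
-2*(-3) - 9*5 = 6 - 45 = -39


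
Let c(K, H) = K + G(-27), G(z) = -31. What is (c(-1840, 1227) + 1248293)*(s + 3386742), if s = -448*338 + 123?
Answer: 4032724842102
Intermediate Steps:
s = -151301 (s = -151424 + 123 = -151301)
c(K, H) = -31 + K (c(K, H) = K - 31 = -31 + K)
(c(-1840, 1227) + 1248293)*(s + 3386742) = ((-31 - 1840) + 1248293)*(-151301 + 3386742) = (-1871 + 1248293)*3235441 = 1246422*3235441 = 4032724842102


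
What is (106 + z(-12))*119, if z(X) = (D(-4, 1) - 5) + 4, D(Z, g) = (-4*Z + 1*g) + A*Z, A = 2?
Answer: 13566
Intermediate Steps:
D(Z, g) = g - 2*Z (D(Z, g) = (-4*Z + 1*g) + 2*Z = (-4*Z + g) + 2*Z = (g - 4*Z) + 2*Z = g - 2*Z)
z(X) = 8 (z(X) = ((1 - 2*(-4)) - 5) + 4 = ((1 + 8) - 5) + 4 = (9 - 5) + 4 = 4 + 4 = 8)
(106 + z(-12))*119 = (106 + 8)*119 = 114*119 = 13566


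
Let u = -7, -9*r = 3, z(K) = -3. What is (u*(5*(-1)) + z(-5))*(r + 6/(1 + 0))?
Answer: 544/3 ≈ 181.33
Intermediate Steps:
r = -⅓ (r = -⅑*3 = -⅓ ≈ -0.33333)
(u*(5*(-1)) + z(-5))*(r + 6/(1 + 0)) = (-35*(-1) - 3)*(-⅓ + 6/(1 + 0)) = (-7*(-5) - 3)*(-⅓ + 6/1) = (35 - 3)*(-⅓ + 1*6) = 32*(-⅓ + 6) = 32*(17/3) = 544/3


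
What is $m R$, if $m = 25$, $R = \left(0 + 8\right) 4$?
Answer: $800$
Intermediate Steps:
$R = 32$ ($R = 8 \cdot 4 = 32$)
$m R = 25 \cdot 32 = 800$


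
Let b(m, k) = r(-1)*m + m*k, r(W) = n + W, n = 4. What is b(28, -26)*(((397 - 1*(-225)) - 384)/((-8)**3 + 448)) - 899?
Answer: 11967/8 ≈ 1495.9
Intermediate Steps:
r(W) = 4 + W
b(m, k) = 3*m + k*m (b(m, k) = (4 - 1)*m + m*k = 3*m + k*m)
b(28, -26)*(((397 - 1*(-225)) - 384)/((-8)**3 + 448)) - 899 = (28*(3 - 26))*(((397 - 1*(-225)) - 384)/((-8)**3 + 448)) - 899 = (28*(-23))*(((397 + 225) - 384)/(-512 + 448)) - 899 = -644*(622 - 384)/(-64) - 899 = -153272*(-1)/64 - 899 = -644*(-119/32) - 899 = 19159/8 - 899 = 11967/8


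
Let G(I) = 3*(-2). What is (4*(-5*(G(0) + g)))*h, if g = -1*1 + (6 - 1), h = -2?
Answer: -80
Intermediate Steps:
G(I) = -6
g = 4 (g = -1 + 5 = 4)
(4*(-5*(G(0) + g)))*h = (4*(-5*(-6 + 4)))*(-2) = (4*(-5*(-2)))*(-2) = (4*10)*(-2) = 40*(-2) = -80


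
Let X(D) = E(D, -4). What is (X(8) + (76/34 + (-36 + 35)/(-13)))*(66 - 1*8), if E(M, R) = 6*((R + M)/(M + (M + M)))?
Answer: 42456/221 ≈ 192.11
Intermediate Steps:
E(M, R) = 2*(M + R)/M (E(M, R) = 6*((M + R)/(M + 2*M)) = 6*((M + R)/((3*M))) = 6*((M + R)*(1/(3*M))) = 6*((M + R)/(3*M)) = 2*(M + R)/M)
X(D) = 2 - 8/D (X(D) = 2 + 2*(-4)/D = 2 - 8/D)
(X(8) + (76/34 + (-36 + 35)/(-13)))*(66 - 1*8) = ((2 - 8/8) + (76/34 + (-36 + 35)/(-13)))*(66 - 1*8) = ((2 - 8*⅛) + (76*(1/34) - 1*(-1/13)))*(66 - 8) = ((2 - 1) + (38/17 + 1/13))*58 = (1 + 511/221)*58 = (732/221)*58 = 42456/221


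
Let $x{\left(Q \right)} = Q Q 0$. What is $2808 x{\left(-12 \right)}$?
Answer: $0$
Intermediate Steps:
$x{\left(Q \right)} = 0$ ($x{\left(Q \right)} = Q^{2} \cdot 0 = 0$)
$2808 x{\left(-12 \right)} = 2808 \cdot 0 = 0$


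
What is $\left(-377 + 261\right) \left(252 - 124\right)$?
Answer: $-14848$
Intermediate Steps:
$\left(-377 + 261\right) \left(252 - 124\right) = - 116 \left(252 - 124\right) = \left(-116\right) 128 = -14848$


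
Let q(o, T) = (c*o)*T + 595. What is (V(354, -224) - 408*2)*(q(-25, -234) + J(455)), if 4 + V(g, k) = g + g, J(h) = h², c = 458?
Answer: -323335040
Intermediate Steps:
q(o, T) = 595 + 458*T*o (q(o, T) = (458*o)*T + 595 = 458*T*o + 595 = 595 + 458*T*o)
V(g, k) = -4 + 2*g (V(g, k) = -4 + (g + g) = -4 + 2*g)
(V(354, -224) - 408*2)*(q(-25, -234) + J(455)) = ((-4 + 2*354) - 408*2)*((595 + 458*(-234)*(-25)) + 455²) = ((-4 + 708) - 816)*((595 + 2679300) + 207025) = (704 - 816)*(2679895 + 207025) = -112*2886920 = -323335040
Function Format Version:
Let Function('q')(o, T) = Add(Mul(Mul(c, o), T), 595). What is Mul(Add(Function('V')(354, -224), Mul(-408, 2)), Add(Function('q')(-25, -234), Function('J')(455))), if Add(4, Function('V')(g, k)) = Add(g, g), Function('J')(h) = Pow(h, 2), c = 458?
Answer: -323335040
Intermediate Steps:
Function('q')(o, T) = Add(595, Mul(458, T, o)) (Function('q')(o, T) = Add(Mul(Mul(458, o), T), 595) = Add(Mul(458, T, o), 595) = Add(595, Mul(458, T, o)))
Function('V')(g, k) = Add(-4, Mul(2, g)) (Function('V')(g, k) = Add(-4, Add(g, g)) = Add(-4, Mul(2, g)))
Mul(Add(Function('V')(354, -224), Mul(-408, 2)), Add(Function('q')(-25, -234), Function('J')(455))) = Mul(Add(Add(-4, Mul(2, 354)), Mul(-408, 2)), Add(Add(595, Mul(458, -234, -25)), Pow(455, 2))) = Mul(Add(Add(-4, 708), -816), Add(Add(595, 2679300), 207025)) = Mul(Add(704, -816), Add(2679895, 207025)) = Mul(-112, 2886920) = -323335040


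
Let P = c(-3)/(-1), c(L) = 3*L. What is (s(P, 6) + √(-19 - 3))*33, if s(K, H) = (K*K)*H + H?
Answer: 16236 + 33*I*√22 ≈ 16236.0 + 154.78*I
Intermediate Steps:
P = 9 (P = (3*(-3))/(-1) = -9*(-1) = 9)
s(K, H) = H + H*K² (s(K, H) = K²*H + H = H*K² + H = H + H*K²)
(s(P, 6) + √(-19 - 3))*33 = (6*(1 + 9²) + √(-19 - 3))*33 = (6*(1 + 81) + √(-22))*33 = (6*82 + I*√22)*33 = (492 + I*√22)*33 = 16236 + 33*I*√22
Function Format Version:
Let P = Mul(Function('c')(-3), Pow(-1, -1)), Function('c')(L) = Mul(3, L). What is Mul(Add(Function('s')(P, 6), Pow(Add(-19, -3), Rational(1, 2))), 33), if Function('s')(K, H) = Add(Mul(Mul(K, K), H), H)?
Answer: Add(16236, Mul(33, I, Pow(22, Rational(1, 2)))) ≈ Add(16236., Mul(154.78, I))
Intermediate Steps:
P = 9 (P = Mul(Mul(3, -3), Pow(-1, -1)) = Mul(-9, -1) = 9)
Function('s')(K, H) = Add(H, Mul(H, Pow(K, 2))) (Function('s')(K, H) = Add(Mul(Pow(K, 2), H), H) = Add(Mul(H, Pow(K, 2)), H) = Add(H, Mul(H, Pow(K, 2))))
Mul(Add(Function('s')(P, 6), Pow(Add(-19, -3), Rational(1, 2))), 33) = Mul(Add(Mul(6, Add(1, Pow(9, 2))), Pow(Add(-19, -3), Rational(1, 2))), 33) = Mul(Add(Mul(6, Add(1, 81)), Pow(-22, Rational(1, 2))), 33) = Mul(Add(Mul(6, 82), Mul(I, Pow(22, Rational(1, 2)))), 33) = Mul(Add(492, Mul(I, Pow(22, Rational(1, 2)))), 33) = Add(16236, Mul(33, I, Pow(22, Rational(1, 2))))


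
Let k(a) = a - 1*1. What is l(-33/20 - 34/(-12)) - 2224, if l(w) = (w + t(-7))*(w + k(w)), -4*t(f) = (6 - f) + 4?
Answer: -501343/225 ≈ -2228.2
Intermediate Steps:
k(a) = -1 + a (k(a) = a - 1 = -1 + a)
t(f) = -5/2 + f/4 (t(f) = -((6 - f) + 4)/4 = -(10 - f)/4 = -5/2 + f/4)
l(w) = (-1 + 2*w)*(-17/4 + w) (l(w) = (w + (-5/2 + (1/4)*(-7)))*(w + (-1 + w)) = (w + (-5/2 - 7/4))*(-1 + 2*w) = (w - 17/4)*(-1 + 2*w) = (-17/4 + w)*(-1 + 2*w) = (-1 + 2*w)*(-17/4 + w))
l(-33/20 - 34/(-12)) - 2224 = (17/4 + 2*(-33/20 - 34/(-12))**2 - 19*(-33/20 - 34/(-12))/2) - 2224 = (17/4 + 2*(-33*1/20 - 34*(-1/12))**2 - 19*(-33*1/20 - 34*(-1/12))/2) - 2224 = (17/4 + 2*(-33/20 + 17/6)**2 - 19*(-33/20 + 17/6)/2) - 2224 = (17/4 + 2*(71/60)**2 - 19/2*71/60) - 2224 = (17/4 + 2*(5041/3600) - 1349/120) - 2224 = (17/4 + 5041/1800 - 1349/120) - 2224 = -943/225 - 2224 = -501343/225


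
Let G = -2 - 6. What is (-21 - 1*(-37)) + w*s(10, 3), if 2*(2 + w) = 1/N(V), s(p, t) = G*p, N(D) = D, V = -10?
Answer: 180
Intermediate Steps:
G = -8
s(p, t) = -8*p
w = -41/20 (w = -2 + (1/2)/(-10) = -2 + (1/2)*(-1/10) = -2 - 1/20 = -41/20 ≈ -2.0500)
(-21 - 1*(-37)) + w*s(10, 3) = (-21 - 1*(-37)) - (-82)*10/5 = (-21 + 37) - 41/20*(-80) = 16 + 164 = 180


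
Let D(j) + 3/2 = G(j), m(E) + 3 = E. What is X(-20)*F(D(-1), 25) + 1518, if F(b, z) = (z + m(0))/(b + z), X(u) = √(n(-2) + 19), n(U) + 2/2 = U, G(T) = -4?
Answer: 59378/39 ≈ 1522.5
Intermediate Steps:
m(E) = -3 + E
D(j) = -11/2 (D(j) = -3/2 - 4 = -11/2)
n(U) = -1 + U
X(u) = 4 (X(u) = √((-1 - 2) + 19) = √(-3 + 19) = √16 = 4)
F(b, z) = (-3 + z)/(b + z) (F(b, z) = (z + (-3 + 0))/(b + z) = (z - 3)/(b + z) = (-3 + z)/(b + z))
X(-20)*F(D(-1), 25) + 1518 = 4*((-3 + 25)/(-11/2 + 25)) + 1518 = 4*(22/(39/2)) + 1518 = 4*((2/39)*22) + 1518 = 4*(44/39) + 1518 = 176/39 + 1518 = 59378/39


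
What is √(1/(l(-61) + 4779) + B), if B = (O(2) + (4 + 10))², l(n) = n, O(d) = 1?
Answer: √5008397618/4718 ≈ 15.000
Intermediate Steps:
B = 225 (B = (1 + (4 + 10))² = (1 + 14)² = 15² = 225)
√(1/(l(-61) + 4779) + B) = √(1/(-61 + 4779) + 225) = √(1/4718 + 225) = √(1061551/4718) = √5008397618/4718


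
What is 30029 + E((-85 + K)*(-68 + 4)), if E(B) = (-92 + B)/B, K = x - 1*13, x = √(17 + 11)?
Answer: 328648159/10944 - 23*√7/76608 ≈ 30030.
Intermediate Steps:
x = 2*√7 (x = √28 = 2*√7 ≈ 5.2915)
K = -13 + 2*√7 (K = 2*√7 - 1*13 = 2*√7 - 13 = -13 + 2*√7 ≈ -7.7085)
E(B) = (-92 + B)/B
30029 + E((-85 + K)*(-68 + 4)) = 30029 + (-92 + (-85 + (-13 + 2*√7))*(-68 + 4))/(((-85 + (-13 + 2*√7))*(-68 + 4))) = 30029 + (-92 + (-98 + 2*√7)*(-64))/(((-98 + 2*√7)*(-64))) = 30029 + (-92 + (6272 - 128*√7))/(6272 - 128*√7) = 30029 + (6180 - 128*√7)/(6272 - 128*√7)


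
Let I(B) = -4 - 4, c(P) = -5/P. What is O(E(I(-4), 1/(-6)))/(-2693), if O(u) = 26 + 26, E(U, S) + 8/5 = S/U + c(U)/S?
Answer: -52/2693 ≈ -0.019309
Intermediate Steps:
I(B) = -8
E(U, S) = -8/5 + S/U - 5/(S*U) (E(U, S) = -8/5 + (S/U + (-5/U)/S) = -8/5 + (S/U - 5/(S*U)) = -8/5 + S/U - 5/(S*U))
O(u) = 52
O(E(I(-4), 1/(-6)))/(-2693) = 52/(-2693) = 52*(-1/2693) = -52/2693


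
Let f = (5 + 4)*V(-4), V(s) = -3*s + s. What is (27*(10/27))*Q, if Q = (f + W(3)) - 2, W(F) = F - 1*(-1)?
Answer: 740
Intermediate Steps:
V(s) = -2*s
W(F) = 1 + F (W(F) = F + 1 = 1 + F)
f = 72 (f = (5 + 4)*(-2*(-4)) = 9*8 = 72)
Q = 74 (Q = (72 + (1 + 3)) - 2 = (72 + 4) - 2 = 76 - 2 = 74)
(27*(10/27))*Q = (27*(10/27))*74 = 10*74 = 740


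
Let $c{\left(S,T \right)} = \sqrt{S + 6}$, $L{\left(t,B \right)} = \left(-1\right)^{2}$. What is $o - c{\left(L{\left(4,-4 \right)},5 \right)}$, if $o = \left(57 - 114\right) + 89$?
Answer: $32 - \sqrt{7} \approx 29.354$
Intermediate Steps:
$L{\left(t,B \right)} = 1$
$c{\left(S,T \right)} = \sqrt{6 + S}$
$o = 32$ ($o = -57 + 89 = 32$)
$o - c{\left(L{\left(4,-4 \right)},5 \right)} = 32 - \sqrt{6 + 1} = 32 - \sqrt{7}$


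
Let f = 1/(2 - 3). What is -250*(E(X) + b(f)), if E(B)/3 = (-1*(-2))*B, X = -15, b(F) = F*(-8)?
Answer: 20500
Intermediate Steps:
f = -1 (f = 1/(-1) = -1)
b(F) = -8*F
E(B) = 6*B (E(B) = 3*((-1*(-2))*B) = 3*(2*B) = 6*B)
-250*(E(X) + b(f)) = -250*(6*(-15) - 8*(-1)) = -250*(-90 + 8) = -250*(-82) = 20500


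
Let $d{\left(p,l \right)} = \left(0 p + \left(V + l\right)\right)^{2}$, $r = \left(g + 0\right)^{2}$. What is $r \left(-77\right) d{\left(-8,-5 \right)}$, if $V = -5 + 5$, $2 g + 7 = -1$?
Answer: $-30800$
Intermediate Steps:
$g = -4$ ($g = - \frac{7}{2} + \frac{1}{2} \left(-1\right) = - \frac{7}{2} - \frac{1}{2} = -4$)
$V = 0$
$r = 16$ ($r = \left(-4 + 0\right)^{2} = \left(-4\right)^{2} = 16$)
$d{\left(p,l \right)} = l^{2}$ ($d{\left(p,l \right)} = \left(0 p + \left(0 + l\right)\right)^{2} = \left(0 + l\right)^{2} = l^{2}$)
$r \left(-77\right) d{\left(-8,-5 \right)} = 16 \left(-77\right) \left(-5\right)^{2} = \left(-1232\right) 25 = -30800$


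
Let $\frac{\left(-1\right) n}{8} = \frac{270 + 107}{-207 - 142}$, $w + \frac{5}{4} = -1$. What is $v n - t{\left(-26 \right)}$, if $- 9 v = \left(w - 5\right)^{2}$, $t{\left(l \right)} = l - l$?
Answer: $- \frac{317057}{6282} \approx -50.471$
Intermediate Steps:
$w = - \frac{9}{4}$ ($w = - \frac{5}{4} - 1 = - \frac{9}{4} \approx -2.25$)
$t{\left(l \right)} = 0$
$n = \frac{3016}{349}$ ($n = - 8 \frac{270 + 107}{-207 - 142} = - 8 \frac{377}{-349} = - 8 \cdot 377 \left(- \frac{1}{349}\right) = \left(-8\right) \left(- \frac{377}{349}\right) = \frac{3016}{349} \approx 8.6418$)
$v = - \frac{841}{144}$ ($v = - \frac{\left(- \frac{9}{4} - 5\right)^{2}}{9} = - \frac{\left(- \frac{29}{4}\right)^{2}}{9} = \left(- \frac{1}{9}\right) \frac{841}{16} = - \frac{841}{144} \approx -5.8403$)
$v n - t{\left(-26 \right)} = \left(- \frac{841}{144}\right) \frac{3016}{349} - 0 = - \frac{317057}{6282} + 0 = - \frac{317057}{6282}$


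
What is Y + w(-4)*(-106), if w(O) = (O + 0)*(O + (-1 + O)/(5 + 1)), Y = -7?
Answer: -6169/3 ≈ -2056.3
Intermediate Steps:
w(O) = O*(-⅙ + 7*O/6) (w(O) = O*(O + (-1 + O)/6) = O*(O + (-1 + O)*(⅙)) = O*(O + (-⅙ + O/6)) = O*(-⅙ + 7*O/6))
Y + w(-4)*(-106) = -7 + ((⅙)*(-4)*(-1 + 7*(-4)))*(-106) = -7 + ((⅙)*(-4)*(-1 - 28))*(-106) = -7 + ((⅙)*(-4)*(-29))*(-106) = -7 + (58/3)*(-106) = -7 - 6148/3 = -6169/3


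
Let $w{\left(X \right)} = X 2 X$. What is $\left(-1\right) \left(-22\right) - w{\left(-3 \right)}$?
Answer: $4$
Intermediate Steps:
$w{\left(X \right)} = 2 X^{2}$ ($w{\left(X \right)} = 2 X X = 2 X^{2}$)
$\left(-1\right) \left(-22\right) - w{\left(-3 \right)} = \left(-1\right) \left(-22\right) - 2 \left(-3\right)^{2} = 22 - 2 \cdot 9 = 22 - 18 = 4$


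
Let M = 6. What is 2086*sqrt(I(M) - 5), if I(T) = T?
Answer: 2086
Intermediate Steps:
2086*sqrt(I(M) - 5) = 2086*sqrt(6 - 5) = 2086*sqrt(1) = 2086*1 = 2086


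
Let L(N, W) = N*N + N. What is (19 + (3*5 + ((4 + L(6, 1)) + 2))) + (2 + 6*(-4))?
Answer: 60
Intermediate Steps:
L(N, W) = N + N**2 (L(N, W) = N**2 + N = N + N**2)
(19 + (3*5 + ((4 + L(6, 1)) + 2))) + (2 + 6*(-4)) = (19 + (3*5 + ((4 + 6*(1 + 6)) + 2))) + (2 + 6*(-4)) = (19 + (15 + ((4 + 6*7) + 2))) + (2 - 24) = (19 + (15 + ((4 + 42) + 2))) - 22 = (19 + (15 + (46 + 2))) - 22 = (19 + (15 + 48)) - 22 = (19 + 63) - 22 = 82 - 22 = 60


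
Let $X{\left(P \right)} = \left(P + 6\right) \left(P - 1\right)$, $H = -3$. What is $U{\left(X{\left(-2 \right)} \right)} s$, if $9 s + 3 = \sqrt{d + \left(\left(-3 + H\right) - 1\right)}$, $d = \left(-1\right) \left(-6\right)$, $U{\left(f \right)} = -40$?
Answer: $\frac{40}{3} - \frac{40 i}{9} \approx 13.333 - 4.4444 i$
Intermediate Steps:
$X{\left(P \right)} = \left(-1 + P\right) \left(6 + P\right)$ ($X{\left(P \right)} = \left(6 + P\right) \left(-1 + P\right) = \left(-1 + P\right) \left(6 + P\right)$)
$d = 6$
$s = - \frac{1}{3} + \frac{i}{9}$ ($s = - \frac{1}{3} + \frac{\sqrt{6 - 7}}{9} = - \frac{1}{3} + \frac{\sqrt{-1}}{9} = - \frac{1}{3} + \frac{i}{9} \approx -0.33333 + 0.11111 i$)
$U{\left(X{\left(-2 \right)} \right)} s = - 40 \left(- \frac{1}{3} + \frac{i}{9}\right) = \frac{40}{3} - \frac{40 i}{9}$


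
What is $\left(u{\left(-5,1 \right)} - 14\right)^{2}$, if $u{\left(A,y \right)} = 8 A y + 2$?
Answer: $2704$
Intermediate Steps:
$u{\left(A,y \right)} = 2 + 8 A y$ ($u{\left(A,y \right)} = 8 A y + 2 = 2 + 8 A y$)
$\left(u{\left(-5,1 \right)} - 14\right)^{2} = \left(\left(2 + 8 \left(-5\right) 1\right) - 14\right)^{2} = \left(\left(2 - 40\right) - 14\right)^{2} = \left(-38 - 14\right)^{2} = \left(-52\right)^{2} = 2704$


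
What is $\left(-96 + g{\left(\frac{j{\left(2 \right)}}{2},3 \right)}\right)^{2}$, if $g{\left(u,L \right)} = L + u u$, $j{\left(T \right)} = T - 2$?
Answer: $8649$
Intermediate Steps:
$j{\left(T \right)} = -2 + T$
$g{\left(u,L \right)} = L + u^{2}$
$\left(-96 + g{\left(\frac{j{\left(2 \right)}}{2},3 \right)}\right)^{2} = \left(-96 + \left(3 + \left(\frac{-2 + 2}{2}\right)^{2}\right)\right)^{2} = \left(-96 + \left(3 + \left(0 \cdot \frac{1}{2}\right)^{2}\right)\right)^{2} = \left(-96 + \left(3 + 0^{2}\right)\right)^{2} = \left(-96 + \left(3 + 0\right)\right)^{2} = \left(-96 + 3\right)^{2} = \left(-93\right)^{2} = 8649$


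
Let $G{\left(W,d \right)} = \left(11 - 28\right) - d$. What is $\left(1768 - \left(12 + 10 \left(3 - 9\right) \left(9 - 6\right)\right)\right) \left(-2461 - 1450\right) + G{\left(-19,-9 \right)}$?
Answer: $-7571704$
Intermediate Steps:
$G{\left(W,d \right)} = -17 - d$
$\left(1768 - \left(12 + 10 \left(3 - 9\right) \left(9 - 6\right)\right)\right) \left(-2461 - 1450\right) + G{\left(-19,-9 \right)} = \left(1768 - \left(12 + 10 \left(3 - 9\right) \left(9 - 6\right)\right)\right) \left(-2461 - 1450\right) - 8 = \left(1768 - \left(12 + 10 \left(\left(-6\right) 3\right)\right)\right) \left(-3911\right) + \left(-17 + 9\right) = \left(1768 - -168\right) \left(-3911\right) - 8 = \left(1768 + \left(180 - 12\right)\right) \left(-3911\right) - 8 = \left(1768 + 168\right) \left(-3911\right) - 8 = 1936 \left(-3911\right) - 8 = -7571696 - 8 = -7571704$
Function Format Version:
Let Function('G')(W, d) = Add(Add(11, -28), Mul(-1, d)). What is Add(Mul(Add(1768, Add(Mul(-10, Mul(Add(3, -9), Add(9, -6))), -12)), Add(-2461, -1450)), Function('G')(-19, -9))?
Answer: -7571704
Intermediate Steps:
Function('G')(W, d) = Add(-17, Mul(-1, d))
Add(Mul(Add(1768, Add(Mul(-10, Mul(Add(3, -9), Add(9, -6))), -12)), Add(-2461, -1450)), Function('G')(-19, -9)) = Add(Mul(Add(1768, Add(Mul(-10, Mul(Add(3, -9), Add(9, -6))), -12)), Add(-2461, -1450)), Add(-17, Mul(-1, -9))) = Add(Mul(Add(1768, Add(Mul(-10, Mul(-6, 3)), -12)), -3911), Add(-17, 9)) = Add(Mul(Add(1768, Add(Mul(-10, -18), -12)), -3911), -8) = Add(Mul(Add(1768, Add(180, -12)), -3911), -8) = Add(Mul(Add(1768, 168), -3911), -8) = Add(Mul(1936, -3911), -8) = Add(-7571696, -8) = -7571704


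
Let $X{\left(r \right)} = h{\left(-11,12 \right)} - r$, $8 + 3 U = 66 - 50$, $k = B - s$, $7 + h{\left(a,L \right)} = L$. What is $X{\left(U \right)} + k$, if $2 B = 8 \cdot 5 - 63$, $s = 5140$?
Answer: $- \frac{30895}{6} \approx -5149.2$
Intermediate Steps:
$h{\left(a,L \right)} = -7 + L$
$B = - \frac{23}{2}$ ($B = \frac{8 \cdot 5 - 63}{2} = \frac{40 - 63}{2} = \frac{1}{2} \left(-23\right) = - \frac{23}{2} \approx -11.5$)
$k = - \frac{10303}{2}$ ($k = - \frac{23}{2} - 5140 = - \frac{10303}{2} \approx -5151.5$)
$U = \frac{8}{3}$ ($U = - \frac{8}{3} + \frac{66 - 50}{3} = - \frac{8}{3} + \frac{1}{3} \cdot 16 = - \frac{8}{3} + \frac{16}{3} = \frac{8}{3} \approx 2.6667$)
$X{\left(r \right)} = 5 - r$ ($X{\left(r \right)} = \left(-7 + 12\right) - r = 5 - r$)
$X{\left(U \right)} + k = \left(5 - \frac{8}{3}\right) - \frac{10303}{2} = \frac{7}{3} - \frac{10303}{2} = - \frac{30895}{6}$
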